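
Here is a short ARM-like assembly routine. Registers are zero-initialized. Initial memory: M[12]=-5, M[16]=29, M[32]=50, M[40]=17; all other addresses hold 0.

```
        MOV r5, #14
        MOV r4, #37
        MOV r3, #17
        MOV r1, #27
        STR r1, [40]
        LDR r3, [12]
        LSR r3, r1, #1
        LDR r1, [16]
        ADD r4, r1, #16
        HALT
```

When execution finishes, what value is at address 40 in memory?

27

r5=14
r4=37
r3=17
r1=27
STR r1, [40] → M[40]=27
r3=M[12]=-5
r3=27>>1=13
r1=M[16]=29
r4=29+16=45
halt.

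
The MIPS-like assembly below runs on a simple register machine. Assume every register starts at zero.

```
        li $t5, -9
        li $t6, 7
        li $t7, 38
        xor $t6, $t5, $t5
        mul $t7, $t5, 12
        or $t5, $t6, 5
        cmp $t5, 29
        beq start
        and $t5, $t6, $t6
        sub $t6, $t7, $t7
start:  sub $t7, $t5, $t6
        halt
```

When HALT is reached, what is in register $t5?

0

after li $t5, -9: $t5=-9
after li $t6, 7: $t6=7
after li $t7, 38: $t7=38
after xor $t6, $t5, $t5: $t6=(-9)^(-9)=0
after mul $t7, $t5, 12: $t7=(-9)*12=-108
after or $t5, $t6, 5: $t5=0|5=5
cmp $t5, 29  (cmp 5,29)
beq start: not taken
after and $t5, $t6, $t6: $t5=0&0=0
after sub $t6, $t7, $t7: $t6=(-108)-(-108)=0
after sub $t7, $t5, $t6: $t7=0-0=0
halt.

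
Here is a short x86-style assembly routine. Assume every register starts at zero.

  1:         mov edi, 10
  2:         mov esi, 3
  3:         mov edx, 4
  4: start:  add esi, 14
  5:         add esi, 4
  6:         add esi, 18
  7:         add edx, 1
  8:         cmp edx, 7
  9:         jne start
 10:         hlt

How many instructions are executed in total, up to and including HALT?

edi=10
esi=3
edx=4
esi=3+14=17
esi=17+4=21
esi=21+18=39
edx=4+1=5
cmp edx, 7  (cmp 5,7)
jne start: taken
esi=39+14=53
esi=53+4=57
esi=57+18=75
edx=5+1=6
cmp edx, 7  (cmp 6,7)
jne start: taken
esi=75+14=89
esi=89+4=93
esi=93+18=111
edx=6+1=7
cmp edx, 7  (cmp 7,7)
jne start: not taken
halt.
Total executed instructions: 22.

22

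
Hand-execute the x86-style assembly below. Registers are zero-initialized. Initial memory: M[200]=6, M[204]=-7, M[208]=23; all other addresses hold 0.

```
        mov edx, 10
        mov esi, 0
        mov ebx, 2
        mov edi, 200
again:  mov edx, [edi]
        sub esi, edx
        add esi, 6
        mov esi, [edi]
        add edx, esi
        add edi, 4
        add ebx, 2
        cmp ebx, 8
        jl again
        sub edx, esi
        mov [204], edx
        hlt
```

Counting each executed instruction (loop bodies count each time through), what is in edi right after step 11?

204

after mov edx, 10: edx=10
after mov esi, 0: esi=0
after mov ebx, 2: ebx=2
after mov edi, 200: edi=200
after mov edx, [edi]: edx=M[200]=6
after sub esi, edx: esi=0-6=-6
after add esi, 6: esi=(-6)+6=0
after mov esi, [edi]: esi=M[200]=6
after add edx, esi: edx=6+6=12
after add edi, 4: edi=200+4=204
after add ebx, 2: ebx=2+2=4
After step 11: edi = 204.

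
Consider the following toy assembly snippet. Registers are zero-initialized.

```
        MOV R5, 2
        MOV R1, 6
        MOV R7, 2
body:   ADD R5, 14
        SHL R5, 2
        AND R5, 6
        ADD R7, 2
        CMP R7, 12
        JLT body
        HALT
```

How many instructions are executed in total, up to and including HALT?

34

MOV R5, 2 → R5=2
MOV R1, 6 → R1=6
MOV R7, 2 → R7=2
ADD R5, 14 → R5=2+14=16
SHL R5, 2 → R5=16<<2=64
AND R5, 6 → R5=64&6=0
ADD R7, 2 → R7=2+2=4
CMP R7, 12  (cmp 4,12)
JLT body: taken
ADD R5, 14 → R5=0+14=14
SHL R5, 2 → R5=14<<2=56
AND R5, 6 → R5=56&6=0
ADD R7, 2 → R7=4+2=6
CMP R7, 12  (cmp 6,12)
JLT body: taken
ADD R5, 14 → R5=0+14=14
SHL R5, 2 → R5=14<<2=56
AND R5, 6 → R5=56&6=0
ADD R7, 2 → R7=6+2=8
CMP R7, 12  (cmp 8,12)
JLT body: taken
ADD R5, 14 → R5=0+14=14
SHL R5, 2 → R5=14<<2=56
AND R5, 6 → R5=56&6=0
ADD R7, 2 → R7=8+2=10
CMP R7, 12  (cmp 10,12)
JLT body: taken
ADD R5, 14 → R5=0+14=14
SHL R5, 2 → R5=14<<2=56
AND R5, 6 → R5=56&6=0
ADD R7, 2 → R7=10+2=12
CMP R7, 12  (cmp 12,12)
JLT body: not taken
halt.
Total executed instructions: 34.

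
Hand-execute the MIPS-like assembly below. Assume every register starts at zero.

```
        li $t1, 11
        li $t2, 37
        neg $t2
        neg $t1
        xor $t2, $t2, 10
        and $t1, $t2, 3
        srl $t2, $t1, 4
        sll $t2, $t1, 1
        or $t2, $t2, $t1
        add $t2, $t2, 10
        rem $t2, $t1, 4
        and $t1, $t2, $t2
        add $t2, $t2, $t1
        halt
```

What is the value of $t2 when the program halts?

2

after li $t1, 11: $t1=11
after li $t2, 37: $t2=37
after neg $t2: $t2=-(37)=-37
after neg $t1: $t1=-(11)=-11
after xor $t2, $t2, 10: $t2=(-37)^10=-47
after and $t1, $t2, 3: $t1=(-47)&3=1
after srl $t2, $t1, 4: $t2=1>>4=0
after sll $t2, $t1, 1: $t2=1<<1=2
after or $t2, $t2, $t1: $t2=2|1=3
after add $t2, $t2, 10: $t2=3+10=13
after rem $t2, $t1, 4: $t2=1%4=1
after and $t1, $t2, $t2: $t1=1&1=1
after add $t2, $t2, $t1: $t2=1+1=2
halt.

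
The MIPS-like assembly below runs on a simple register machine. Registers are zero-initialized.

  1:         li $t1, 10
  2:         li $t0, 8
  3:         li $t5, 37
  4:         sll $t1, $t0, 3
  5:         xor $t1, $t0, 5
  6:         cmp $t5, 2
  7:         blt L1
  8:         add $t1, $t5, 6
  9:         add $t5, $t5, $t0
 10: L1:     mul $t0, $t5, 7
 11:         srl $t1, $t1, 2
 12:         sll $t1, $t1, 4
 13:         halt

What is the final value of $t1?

after li $t1, 10: $t1=10
after li $t0, 8: $t0=8
after li $t5, 37: $t5=37
after sll $t1, $t0, 3: $t1=8<<3=64
after xor $t1, $t0, 5: $t1=8^5=13
cmp $t5, 2  (cmp 37,2)
blt L1: not taken
after add $t1, $t5, 6: $t1=37+6=43
after add $t5, $t5, $t0: $t5=37+8=45
after mul $t0, $t5, 7: $t0=45*7=315
after srl $t1, $t1, 2: $t1=43>>2=10
after sll $t1, $t1, 4: $t1=10<<4=160
halt.

160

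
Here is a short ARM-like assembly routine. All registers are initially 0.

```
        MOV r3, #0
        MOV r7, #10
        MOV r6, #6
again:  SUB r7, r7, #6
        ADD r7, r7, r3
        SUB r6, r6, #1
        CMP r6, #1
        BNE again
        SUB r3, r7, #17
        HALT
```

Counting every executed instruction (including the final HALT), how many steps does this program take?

after MOV r3, #0: r3=0
after MOV r7, #10: r7=10
after MOV r6, #6: r6=6
after SUB r7, r7, #6: r7=10-6=4
after ADD r7, r7, r3: r7=4+0=4
after SUB r6, r6, #1: r6=6-1=5
CMP r6, #1  (cmp 5,1)
BNE again: taken
after SUB r7, r7, #6: r7=4-6=-2
after ADD r7, r7, r3: r7=(-2)+0=-2
after SUB r6, r6, #1: r6=5-1=4
CMP r6, #1  (cmp 4,1)
BNE again: taken
after SUB r7, r7, #6: r7=(-2)-6=-8
after ADD r7, r7, r3: r7=(-8)+0=-8
after SUB r6, r6, #1: r6=4-1=3
CMP r6, #1  (cmp 3,1)
BNE again: taken
after SUB r7, r7, #6: r7=(-8)-6=-14
after ADD r7, r7, r3: r7=(-14)+0=-14
after SUB r6, r6, #1: r6=3-1=2
CMP r6, #1  (cmp 2,1)
BNE again: taken
after SUB r7, r7, #6: r7=(-14)-6=-20
after ADD r7, r7, r3: r7=(-20)+0=-20
after SUB r6, r6, #1: r6=2-1=1
CMP r6, #1  (cmp 1,1)
BNE again: not taken
after SUB r3, r7, #17: r3=(-20)-17=-37
halt.
Total executed instructions: 30.

30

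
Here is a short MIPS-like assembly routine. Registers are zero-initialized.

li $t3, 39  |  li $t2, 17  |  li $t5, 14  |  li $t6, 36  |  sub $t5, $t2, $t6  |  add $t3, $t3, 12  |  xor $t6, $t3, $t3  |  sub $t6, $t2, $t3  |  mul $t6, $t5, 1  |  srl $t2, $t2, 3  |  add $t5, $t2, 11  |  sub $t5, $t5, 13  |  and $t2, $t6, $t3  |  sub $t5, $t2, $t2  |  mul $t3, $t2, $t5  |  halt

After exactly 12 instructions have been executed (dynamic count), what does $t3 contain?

li $t3, 39 → $t3=39
li $t2, 17 → $t2=17
li $t5, 14 → $t5=14
li $t6, 36 → $t6=36
sub $t5, $t2, $t6 → $t5=17-36=-19
add $t3, $t3, 12 → $t3=39+12=51
xor $t6, $t3, $t3 → $t6=51^51=0
sub $t6, $t2, $t3 → $t6=17-51=-34
mul $t6, $t5, 1 → $t6=(-19)*1=-19
srl $t2, $t2, 3 → $t2=17>>3=2
add $t5, $t2, 11 → $t5=2+11=13
sub $t5, $t5, 13 → $t5=13-13=0
After step 12: $t3 = 51.

51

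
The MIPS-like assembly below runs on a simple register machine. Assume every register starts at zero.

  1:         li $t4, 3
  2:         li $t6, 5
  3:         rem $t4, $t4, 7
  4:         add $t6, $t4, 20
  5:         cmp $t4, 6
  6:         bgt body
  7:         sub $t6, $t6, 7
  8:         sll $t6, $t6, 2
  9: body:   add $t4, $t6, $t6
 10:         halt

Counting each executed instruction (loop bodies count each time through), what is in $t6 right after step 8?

64

$t4=3
$t6=5
$t4=3%7=3
$t6=3+20=23
cmp $t4, 6  (cmp 3,6)
bgt body: not taken
$t6=23-7=16
$t6=16<<2=64
After step 8: $t6 = 64.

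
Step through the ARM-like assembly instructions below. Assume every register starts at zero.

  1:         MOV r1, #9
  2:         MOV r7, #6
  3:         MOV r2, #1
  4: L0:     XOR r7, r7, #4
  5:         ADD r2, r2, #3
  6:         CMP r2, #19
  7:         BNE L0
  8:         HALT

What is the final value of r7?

6

after MOV r1, #9: r1=9
after MOV r7, #6: r7=6
after MOV r2, #1: r2=1
after XOR r7, r7, #4: r7=6^4=2
after ADD r2, r2, #3: r2=1+3=4
CMP r2, #19  (cmp 4,19)
BNE L0: taken
after XOR r7, r7, #4: r7=2^4=6
after ADD r2, r2, #3: r2=4+3=7
CMP r2, #19  (cmp 7,19)
BNE L0: taken
after XOR r7, r7, #4: r7=6^4=2
after ADD r2, r2, #3: r2=7+3=10
CMP r2, #19  (cmp 10,19)
BNE L0: taken
after XOR r7, r7, #4: r7=2^4=6
after ADD r2, r2, #3: r2=10+3=13
CMP r2, #19  (cmp 13,19)
BNE L0: taken
after XOR r7, r7, #4: r7=6^4=2
after ADD r2, r2, #3: r2=13+3=16
CMP r2, #19  (cmp 16,19)
BNE L0: taken
after XOR r7, r7, #4: r7=2^4=6
after ADD r2, r2, #3: r2=16+3=19
CMP r2, #19  (cmp 19,19)
BNE L0: not taken
halt.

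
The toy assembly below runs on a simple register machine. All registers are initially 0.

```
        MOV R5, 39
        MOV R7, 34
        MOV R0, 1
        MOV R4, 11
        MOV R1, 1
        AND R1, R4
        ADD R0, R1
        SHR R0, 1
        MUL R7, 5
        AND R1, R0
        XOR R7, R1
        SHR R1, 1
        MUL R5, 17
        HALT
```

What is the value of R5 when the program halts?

after MOV R5, 39: R5=39
after MOV R7, 34: R7=34
after MOV R0, 1: R0=1
after MOV R4, 11: R4=11
after MOV R1, 1: R1=1
after AND R1, R4: R1=1&11=1
after ADD R0, R1: R0=1+1=2
after SHR R0, 1: R0=2>>1=1
after MUL R7, 5: R7=34*5=170
after AND R1, R0: R1=1&1=1
after XOR R7, R1: R7=170^1=171
after SHR R1, 1: R1=1>>1=0
after MUL R5, 17: R5=39*17=663
halt.

663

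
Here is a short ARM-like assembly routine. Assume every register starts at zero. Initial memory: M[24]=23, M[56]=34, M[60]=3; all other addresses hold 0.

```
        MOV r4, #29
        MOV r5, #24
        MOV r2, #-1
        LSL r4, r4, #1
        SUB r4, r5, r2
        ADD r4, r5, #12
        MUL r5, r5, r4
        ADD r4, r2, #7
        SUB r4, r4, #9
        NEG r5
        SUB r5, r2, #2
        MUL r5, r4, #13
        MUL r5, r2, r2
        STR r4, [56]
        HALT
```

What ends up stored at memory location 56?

MOV r4, #29 → r4=29
MOV r5, #24 → r5=24
MOV r2, #-1 → r2=-1
LSL r4, r4, #1 → r4=29<<1=58
SUB r4, r5, r2 → r4=24-(-1)=25
ADD r4, r5, #12 → r4=24+12=36
MUL r5, r5, r4 → r5=24*36=864
ADD r4, r2, #7 → r4=(-1)+7=6
SUB r4, r4, #9 → r4=6-9=-3
NEG r5 → r5=-(864)=-864
SUB r5, r2, #2 → r5=(-1)-2=-3
MUL r5, r4, #13 → r5=(-3)*13=-39
MUL r5, r2, r2 → r5=(-1)*(-1)=1
STR r4, [56] → M[56]=-3
halt.

-3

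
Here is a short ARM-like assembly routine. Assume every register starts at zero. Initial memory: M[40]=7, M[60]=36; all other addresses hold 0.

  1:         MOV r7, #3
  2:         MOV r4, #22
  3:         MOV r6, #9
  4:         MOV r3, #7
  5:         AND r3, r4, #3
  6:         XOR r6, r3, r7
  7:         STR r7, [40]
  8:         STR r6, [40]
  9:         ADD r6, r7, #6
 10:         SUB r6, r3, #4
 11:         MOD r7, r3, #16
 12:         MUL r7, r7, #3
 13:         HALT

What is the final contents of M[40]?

after MOV r7, #3: r7=3
after MOV r4, #22: r4=22
after MOV r6, #9: r6=9
after MOV r3, #7: r3=7
after AND r3, r4, #3: r3=22&3=2
after XOR r6, r3, r7: r6=2^3=1
STR r7, [40] → M[40]=3
STR r6, [40] → M[40]=1
after ADD r6, r7, #6: r6=3+6=9
after SUB r6, r3, #4: r6=2-4=-2
after MOD r7, r3, #16: r7=2%16=2
after MUL r7, r7, #3: r7=2*3=6
halt.

1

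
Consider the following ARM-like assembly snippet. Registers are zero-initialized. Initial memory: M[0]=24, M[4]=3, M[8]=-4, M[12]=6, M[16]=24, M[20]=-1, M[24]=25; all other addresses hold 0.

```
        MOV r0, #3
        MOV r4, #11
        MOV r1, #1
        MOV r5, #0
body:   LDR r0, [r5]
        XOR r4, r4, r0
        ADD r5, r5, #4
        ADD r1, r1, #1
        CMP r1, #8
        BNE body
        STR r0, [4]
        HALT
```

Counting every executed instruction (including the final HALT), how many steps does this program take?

48

r0=3
r4=11
r1=1
r5=0
r0=M[0]=24
r4=11^24=19
r5=0+4=4
r1=1+1=2
CMP r1, #8  (cmp 2,8)
BNE body: taken
r0=M[4]=3
r4=19^3=16
r5=4+4=8
r1=2+1=3
CMP r1, #8  (cmp 3,8)
BNE body: taken
r0=M[8]=-4
r4=16^(-4)=-20
r5=8+4=12
r1=3+1=4
CMP r1, #8  (cmp 4,8)
BNE body: taken
r0=M[12]=6
r4=(-20)^6=-22
r5=12+4=16
r1=4+1=5
CMP r1, #8  (cmp 5,8)
BNE body: taken
r0=M[16]=24
r4=(-22)^24=-14
r5=16+4=20
r1=5+1=6
CMP r1, #8  (cmp 6,8)
BNE body: taken
r0=M[20]=-1
r4=(-14)^(-1)=13
r5=20+4=24
r1=6+1=7
CMP r1, #8  (cmp 7,8)
BNE body: taken
r0=M[24]=25
r4=13^25=20
r5=24+4=28
r1=7+1=8
CMP r1, #8  (cmp 8,8)
BNE body: not taken
STR r0, [4] → M[4]=25
halt.
Total executed instructions: 48.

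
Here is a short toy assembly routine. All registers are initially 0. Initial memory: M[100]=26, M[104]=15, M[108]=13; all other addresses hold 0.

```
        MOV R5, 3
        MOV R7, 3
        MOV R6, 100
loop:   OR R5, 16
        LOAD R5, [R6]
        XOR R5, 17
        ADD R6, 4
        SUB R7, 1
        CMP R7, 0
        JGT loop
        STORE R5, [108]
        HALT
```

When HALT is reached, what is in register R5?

after MOV R5, 3: R5=3
after MOV R7, 3: R7=3
after MOV R6, 100: R6=100
after OR R5, 16: R5=3|16=19
after LOAD R5, [R6]: R5=M[100]=26
after XOR R5, 17: R5=26^17=11
after ADD R6, 4: R6=100+4=104
after SUB R7, 1: R7=3-1=2
CMP R7, 0  (cmp 2,0)
JGT loop: taken
after OR R5, 16: R5=11|16=27
after LOAD R5, [R6]: R5=M[104]=15
after XOR R5, 17: R5=15^17=30
after ADD R6, 4: R6=104+4=108
after SUB R7, 1: R7=2-1=1
CMP R7, 0  (cmp 1,0)
JGT loop: taken
after OR R5, 16: R5=30|16=30
after LOAD R5, [R6]: R5=M[108]=13
after XOR R5, 17: R5=13^17=28
after ADD R6, 4: R6=108+4=112
after SUB R7, 1: R7=1-1=0
CMP R7, 0  (cmp 0,0)
JGT loop: not taken
STORE R5, [108] → M[108]=28
halt.

28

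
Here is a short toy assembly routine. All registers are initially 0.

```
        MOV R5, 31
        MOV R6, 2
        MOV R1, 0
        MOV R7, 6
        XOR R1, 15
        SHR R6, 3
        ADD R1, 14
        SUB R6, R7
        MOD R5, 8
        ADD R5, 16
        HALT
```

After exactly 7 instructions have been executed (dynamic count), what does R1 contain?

after MOV R5, 31: R5=31
after MOV R6, 2: R6=2
after MOV R1, 0: R1=0
after MOV R7, 6: R7=6
after XOR R1, 15: R1=0^15=15
after SHR R6, 3: R6=2>>3=0
after ADD R1, 14: R1=15+14=29
After step 7: R1 = 29.

29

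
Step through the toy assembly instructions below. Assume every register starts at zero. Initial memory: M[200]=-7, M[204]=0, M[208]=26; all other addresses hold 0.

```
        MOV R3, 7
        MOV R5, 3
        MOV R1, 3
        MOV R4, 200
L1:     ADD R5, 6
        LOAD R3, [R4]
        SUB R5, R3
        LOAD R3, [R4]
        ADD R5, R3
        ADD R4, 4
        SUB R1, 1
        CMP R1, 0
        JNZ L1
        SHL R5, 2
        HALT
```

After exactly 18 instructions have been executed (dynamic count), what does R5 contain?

after MOV R3, 7: R3=7
after MOV R5, 3: R5=3
after MOV R1, 3: R1=3
after MOV R4, 200: R4=200
after ADD R5, 6: R5=3+6=9
after LOAD R3, [R4]: R3=M[200]=-7
after SUB R5, R3: R5=9-(-7)=16
after LOAD R3, [R4]: R3=M[200]=-7
after ADD R5, R3: R5=16+(-7)=9
after ADD R4, 4: R4=200+4=204
after SUB R1, 1: R1=3-1=2
CMP R1, 0  (cmp 2,0)
JNZ L1: taken
after ADD R5, 6: R5=9+6=15
after LOAD R3, [R4]: R3=M[204]=0
after SUB R5, R3: R5=15-0=15
after LOAD R3, [R4]: R3=M[204]=0
after ADD R5, R3: R5=15+0=15
After step 18: R5 = 15.

15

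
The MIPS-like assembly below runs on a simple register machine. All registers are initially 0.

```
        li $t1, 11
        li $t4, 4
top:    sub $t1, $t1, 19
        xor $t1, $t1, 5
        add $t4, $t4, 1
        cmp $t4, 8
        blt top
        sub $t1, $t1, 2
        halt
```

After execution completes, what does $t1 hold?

li $t1, 11 → $t1=11
li $t4, 4 → $t4=4
sub $t1, $t1, 19 → $t1=11-19=-8
xor $t1, $t1, 5 → $t1=(-8)^5=-3
add $t4, $t4, 1 → $t4=4+1=5
cmp $t4, 8  (cmp 5,8)
blt top: taken
sub $t1, $t1, 19 → $t1=(-3)-19=-22
xor $t1, $t1, 5 → $t1=(-22)^5=-17
add $t4, $t4, 1 → $t4=5+1=6
cmp $t4, 8  (cmp 6,8)
blt top: taken
sub $t1, $t1, 19 → $t1=(-17)-19=-36
xor $t1, $t1, 5 → $t1=(-36)^5=-39
add $t4, $t4, 1 → $t4=6+1=7
cmp $t4, 8  (cmp 7,8)
blt top: taken
sub $t1, $t1, 19 → $t1=(-39)-19=-58
xor $t1, $t1, 5 → $t1=(-58)^5=-61
add $t4, $t4, 1 → $t4=7+1=8
cmp $t4, 8  (cmp 8,8)
blt top: not taken
sub $t1, $t1, 2 → $t1=(-61)-2=-63
halt.

-63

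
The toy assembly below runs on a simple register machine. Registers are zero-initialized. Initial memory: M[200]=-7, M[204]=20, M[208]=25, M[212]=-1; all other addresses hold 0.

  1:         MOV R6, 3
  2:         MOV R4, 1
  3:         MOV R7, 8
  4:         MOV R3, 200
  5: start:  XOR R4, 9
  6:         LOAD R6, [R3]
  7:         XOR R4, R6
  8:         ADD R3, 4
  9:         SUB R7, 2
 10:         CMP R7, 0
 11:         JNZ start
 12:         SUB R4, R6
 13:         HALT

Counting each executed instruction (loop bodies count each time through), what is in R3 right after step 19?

R6=3
R4=1
R7=8
R3=200
R4=1^9=8
R6=M[200]=-7
R4=8^(-7)=-15
R3=200+4=204
R7=8-2=6
CMP R7, 0  (cmp 6,0)
JNZ start: taken
R4=(-15)^9=-8
R6=M[204]=20
R4=(-8)^20=-20
R3=204+4=208
R7=6-2=4
CMP R7, 0  (cmp 4,0)
JNZ start: taken
R4=(-20)^9=-27
After step 19: R3 = 208.

208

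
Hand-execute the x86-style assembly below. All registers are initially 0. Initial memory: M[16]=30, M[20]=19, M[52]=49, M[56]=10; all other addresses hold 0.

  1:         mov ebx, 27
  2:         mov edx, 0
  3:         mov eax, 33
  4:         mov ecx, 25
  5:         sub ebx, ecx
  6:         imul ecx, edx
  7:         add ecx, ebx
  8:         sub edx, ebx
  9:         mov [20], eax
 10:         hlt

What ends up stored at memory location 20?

33

after mov ebx, 27: ebx=27
after mov edx, 0: edx=0
after mov eax, 33: eax=33
after mov ecx, 25: ecx=25
after sub ebx, ecx: ebx=27-25=2
after imul ecx, edx: ecx=25*0=0
after add ecx, ebx: ecx=0+2=2
after sub edx, ebx: edx=0-2=-2
mov [20], eax → M[20]=33
halt.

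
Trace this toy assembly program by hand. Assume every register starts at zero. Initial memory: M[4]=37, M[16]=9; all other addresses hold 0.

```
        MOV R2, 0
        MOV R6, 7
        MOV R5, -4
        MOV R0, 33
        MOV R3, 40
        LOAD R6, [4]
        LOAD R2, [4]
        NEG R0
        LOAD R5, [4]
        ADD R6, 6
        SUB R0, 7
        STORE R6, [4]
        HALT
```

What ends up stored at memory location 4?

MOV R2, 0 → R2=0
MOV R6, 7 → R6=7
MOV R5, -4 → R5=-4
MOV R0, 33 → R0=33
MOV R3, 40 → R3=40
LOAD R6, [4] → R6=M[4]=37
LOAD R2, [4] → R2=M[4]=37
NEG R0 → R0=-(33)=-33
LOAD R5, [4] → R5=M[4]=37
ADD R6, 6 → R6=37+6=43
SUB R0, 7 → R0=(-33)-7=-40
STORE R6, [4] → M[4]=43
halt.

43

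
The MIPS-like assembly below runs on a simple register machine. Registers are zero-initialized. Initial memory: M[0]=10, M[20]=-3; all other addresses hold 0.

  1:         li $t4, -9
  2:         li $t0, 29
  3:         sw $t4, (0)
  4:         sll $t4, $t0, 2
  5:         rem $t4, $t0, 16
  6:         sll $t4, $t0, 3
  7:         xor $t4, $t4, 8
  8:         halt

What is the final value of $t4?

224

after li $t4, -9: $t4=-9
after li $t0, 29: $t0=29
sw $t4, (0) → M[0]=-9
after sll $t4, $t0, 2: $t4=29<<2=116
after rem $t4, $t0, 16: $t4=29%16=13
after sll $t4, $t0, 3: $t4=29<<3=232
after xor $t4, $t4, 8: $t4=232^8=224
halt.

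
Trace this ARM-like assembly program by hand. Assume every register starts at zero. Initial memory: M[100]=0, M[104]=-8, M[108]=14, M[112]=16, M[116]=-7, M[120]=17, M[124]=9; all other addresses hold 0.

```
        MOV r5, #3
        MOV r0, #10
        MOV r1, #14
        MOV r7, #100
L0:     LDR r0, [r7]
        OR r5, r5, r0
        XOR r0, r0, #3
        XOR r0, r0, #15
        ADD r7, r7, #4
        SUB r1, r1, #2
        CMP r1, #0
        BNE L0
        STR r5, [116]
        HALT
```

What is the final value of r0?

r5=3
r0=10
r1=14
r7=100
r0=M[100]=0
r5=3|0=3
r0=0^3=3
r0=3^15=12
r7=100+4=104
r1=14-2=12
CMP r1, #0  (cmp 12,0)
BNE L0: taken
r0=M[104]=-8
r5=3|(-8)=-5
r0=(-8)^3=-5
r0=(-5)^15=-12
r7=104+4=108
r1=12-2=10
CMP r1, #0  (cmp 10,0)
BNE L0: taken
r0=M[108]=14
r5=(-5)|14=-1
r0=14^3=13
r0=13^15=2
r7=108+4=112
r1=10-2=8
CMP r1, #0  (cmp 8,0)
BNE L0: taken
r0=M[112]=16
r5=(-1)|16=-1
r0=16^3=19
r0=19^15=28
r7=112+4=116
r1=8-2=6
CMP r1, #0  (cmp 6,0)
BNE L0: taken
r0=M[116]=-7
r5=(-1)|(-7)=-1
r0=(-7)^3=-6
r0=(-6)^15=-11
r7=116+4=120
r1=6-2=4
CMP r1, #0  (cmp 4,0)
BNE L0: taken
r0=M[120]=17
r5=(-1)|17=-1
r0=17^3=18
r0=18^15=29
r7=120+4=124
r1=4-2=2
CMP r1, #0  (cmp 2,0)
BNE L0: taken
r0=M[124]=9
r5=(-1)|9=-1
r0=9^3=10
r0=10^15=5
r7=124+4=128
r1=2-2=0
CMP r1, #0  (cmp 0,0)
BNE L0: not taken
STR r5, [116] → M[116]=-1
halt.

5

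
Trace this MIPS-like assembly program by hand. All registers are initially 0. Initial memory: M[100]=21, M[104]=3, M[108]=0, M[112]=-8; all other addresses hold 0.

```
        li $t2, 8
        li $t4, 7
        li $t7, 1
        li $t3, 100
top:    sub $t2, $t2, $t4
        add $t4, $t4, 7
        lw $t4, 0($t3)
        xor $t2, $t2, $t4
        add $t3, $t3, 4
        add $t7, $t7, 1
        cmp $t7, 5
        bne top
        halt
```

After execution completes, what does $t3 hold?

116

$t2=8
$t4=7
$t7=1
$t3=100
$t2=8-7=1
$t4=7+7=14
$t4=M[100]=21
$t2=1^21=20
$t3=100+4=104
$t7=1+1=2
cmp $t7, 5  (cmp 2,5)
bne top: taken
$t2=20-21=-1
$t4=21+7=28
$t4=M[104]=3
$t2=(-1)^3=-4
$t3=104+4=108
$t7=2+1=3
cmp $t7, 5  (cmp 3,5)
bne top: taken
$t2=(-4)-3=-7
$t4=3+7=10
$t4=M[108]=0
$t2=(-7)^0=-7
$t3=108+4=112
$t7=3+1=4
cmp $t7, 5  (cmp 4,5)
bne top: taken
$t2=(-7)-0=-7
$t4=0+7=7
$t4=M[112]=-8
$t2=(-7)^(-8)=1
$t3=112+4=116
$t7=4+1=5
cmp $t7, 5  (cmp 5,5)
bne top: not taken
halt.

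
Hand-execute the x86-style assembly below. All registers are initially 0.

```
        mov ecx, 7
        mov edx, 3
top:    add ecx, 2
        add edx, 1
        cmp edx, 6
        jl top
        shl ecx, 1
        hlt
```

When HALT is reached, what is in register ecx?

ecx=7
edx=3
ecx=7+2=9
edx=3+1=4
cmp edx, 6  (cmp 4,6)
jl top: taken
ecx=9+2=11
edx=4+1=5
cmp edx, 6  (cmp 5,6)
jl top: taken
ecx=11+2=13
edx=5+1=6
cmp edx, 6  (cmp 6,6)
jl top: not taken
ecx=13<<1=26
halt.

26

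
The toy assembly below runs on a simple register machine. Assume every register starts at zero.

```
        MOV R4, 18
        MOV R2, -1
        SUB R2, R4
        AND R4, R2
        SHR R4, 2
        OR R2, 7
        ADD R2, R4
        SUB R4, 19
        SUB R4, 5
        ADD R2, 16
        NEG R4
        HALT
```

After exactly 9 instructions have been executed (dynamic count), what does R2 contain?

-17

MOV R4, 18 → R4=18
MOV R2, -1 → R2=-1
SUB R2, R4 → R2=(-1)-18=-19
AND R4, R2 → R4=18&(-19)=0
SHR R4, 2 → R4=0>>2=0
OR R2, 7 → R2=(-19)|7=-17
ADD R2, R4 → R2=(-17)+0=-17
SUB R4, 19 → R4=0-19=-19
SUB R4, 5 → R4=(-19)-5=-24
After step 9: R2 = -17.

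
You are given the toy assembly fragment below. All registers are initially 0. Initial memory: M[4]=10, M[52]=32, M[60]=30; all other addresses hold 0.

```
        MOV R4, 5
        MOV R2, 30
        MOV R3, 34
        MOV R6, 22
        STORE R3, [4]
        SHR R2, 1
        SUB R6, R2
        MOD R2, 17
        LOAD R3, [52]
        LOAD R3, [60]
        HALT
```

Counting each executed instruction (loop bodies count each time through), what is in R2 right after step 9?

15

MOV R4, 5 → R4=5
MOV R2, 30 → R2=30
MOV R3, 34 → R3=34
MOV R6, 22 → R6=22
STORE R3, [4] → M[4]=34
SHR R2, 1 → R2=30>>1=15
SUB R6, R2 → R6=22-15=7
MOD R2, 17 → R2=15%17=15
LOAD R3, [52] → R3=M[52]=32
After step 9: R2 = 15.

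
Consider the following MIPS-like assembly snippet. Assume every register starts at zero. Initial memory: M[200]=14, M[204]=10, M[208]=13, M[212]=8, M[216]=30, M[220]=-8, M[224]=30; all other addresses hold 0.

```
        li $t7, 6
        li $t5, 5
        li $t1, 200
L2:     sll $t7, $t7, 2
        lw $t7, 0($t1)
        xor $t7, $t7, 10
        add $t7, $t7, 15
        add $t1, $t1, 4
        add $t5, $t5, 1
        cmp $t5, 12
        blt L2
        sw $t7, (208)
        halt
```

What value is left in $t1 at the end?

228

li $t7, 6 → $t7=6
li $t5, 5 → $t5=5
li $t1, 200 → $t1=200
sll $t7, $t7, 2 → $t7=6<<2=24
lw $t7, 0($t1) → $t7=M[200]=14
xor $t7, $t7, 10 → $t7=14^10=4
add $t7, $t7, 15 → $t7=4+15=19
add $t1, $t1, 4 → $t1=200+4=204
add $t5, $t5, 1 → $t5=5+1=6
cmp $t5, 12  (cmp 6,12)
blt L2: taken
sll $t7, $t7, 2 → $t7=19<<2=76
lw $t7, 0($t1) → $t7=M[204]=10
xor $t7, $t7, 10 → $t7=10^10=0
add $t7, $t7, 15 → $t7=0+15=15
add $t1, $t1, 4 → $t1=204+4=208
add $t5, $t5, 1 → $t5=6+1=7
cmp $t5, 12  (cmp 7,12)
blt L2: taken
sll $t7, $t7, 2 → $t7=15<<2=60
lw $t7, 0($t1) → $t7=M[208]=13
xor $t7, $t7, 10 → $t7=13^10=7
add $t7, $t7, 15 → $t7=7+15=22
add $t1, $t1, 4 → $t1=208+4=212
add $t5, $t5, 1 → $t5=7+1=8
cmp $t5, 12  (cmp 8,12)
blt L2: taken
sll $t7, $t7, 2 → $t7=22<<2=88
lw $t7, 0($t1) → $t7=M[212]=8
xor $t7, $t7, 10 → $t7=8^10=2
add $t7, $t7, 15 → $t7=2+15=17
add $t1, $t1, 4 → $t1=212+4=216
add $t5, $t5, 1 → $t5=8+1=9
cmp $t5, 12  (cmp 9,12)
blt L2: taken
sll $t7, $t7, 2 → $t7=17<<2=68
lw $t7, 0($t1) → $t7=M[216]=30
xor $t7, $t7, 10 → $t7=30^10=20
add $t7, $t7, 15 → $t7=20+15=35
add $t1, $t1, 4 → $t1=216+4=220
add $t5, $t5, 1 → $t5=9+1=10
cmp $t5, 12  (cmp 10,12)
blt L2: taken
sll $t7, $t7, 2 → $t7=35<<2=140
lw $t7, 0($t1) → $t7=M[220]=-8
xor $t7, $t7, 10 → $t7=(-8)^10=-14
add $t7, $t7, 15 → $t7=(-14)+15=1
add $t1, $t1, 4 → $t1=220+4=224
add $t5, $t5, 1 → $t5=10+1=11
cmp $t5, 12  (cmp 11,12)
blt L2: taken
sll $t7, $t7, 2 → $t7=1<<2=4
lw $t7, 0($t1) → $t7=M[224]=30
xor $t7, $t7, 10 → $t7=30^10=20
add $t7, $t7, 15 → $t7=20+15=35
add $t1, $t1, 4 → $t1=224+4=228
add $t5, $t5, 1 → $t5=11+1=12
cmp $t5, 12  (cmp 12,12)
blt L2: not taken
sw $t7, (208) → M[208]=35
halt.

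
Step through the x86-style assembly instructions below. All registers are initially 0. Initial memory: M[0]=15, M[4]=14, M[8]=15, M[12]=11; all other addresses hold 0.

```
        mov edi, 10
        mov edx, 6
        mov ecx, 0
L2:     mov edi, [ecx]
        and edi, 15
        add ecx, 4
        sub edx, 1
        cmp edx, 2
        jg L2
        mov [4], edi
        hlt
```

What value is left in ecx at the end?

edi=10
edx=6
ecx=0
edi=M[0]=15
edi=15&15=15
ecx=0+4=4
edx=6-1=5
cmp edx, 2  (cmp 5,2)
jg L2: taken
edi=M[4]=14
edi=14&15=14
ecx=4+4=8
edx=5-1=4
cmp edx, 2  (cmp 4,2)
jg L2: taken
edi=M[8]=15
edi=15&15=15
ecx=8+4=12
edx=4-1=3
cmp edx, 2  (cmp 3,2)
jg L2: taken
edi=M[12]=11
edi=11&15=11
ecx=12+4=16
edx=3-1=2
cmp edx, 2  (cmp 2,2)
jg L2: not taken
mov [4], edi → M[4]=11
halt.

16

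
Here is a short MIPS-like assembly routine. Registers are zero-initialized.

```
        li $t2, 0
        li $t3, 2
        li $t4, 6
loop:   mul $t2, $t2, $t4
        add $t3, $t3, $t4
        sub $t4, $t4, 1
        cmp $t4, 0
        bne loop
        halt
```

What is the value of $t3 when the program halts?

li $t2, 0 → $t2=0
li $t3, 2 → $t3=2
li $t4, 6 → $t4=6
mul $t2, $t2, $t4 → $t2=0*6=0
add $t3, $t3, $t4 → $t3=2+6=8
sub $t4, $t4, 1 → $t4=6-1=5
cmp $t4, 0  (cmp 5,0)
bne loop: taken
mul $t2, $t2, $t4 → $t2=0*5=0
add $t3, $t3, $t4 → $t3=8+5=13
sub $t4, $t4, 1 → $t4=5-1=4
cmp $t4, 0  (cmp 4,0)
bne loop: taken
mul $t2, $t2, $t4 → $t2=0*4=0
add $t3, $t3, $t4 → $t3=13+4=17
sub $t4, $t4, 1 → $t4=4-1=3
cmp $t4, 0  (cmp 3,0)
bne loop: taken
mul $t2, $t2, $t4 → $t2=0*3=0
add $t3, $t3, $t4 → $t3=17+3=20
sub $t4, $t4, 1 → $t4=3-1=2
cmp $t4, 0  (cmp 2,0)
bne loop: taken
mul $t2, $t2, $t4 → $t2=0*2=0
add $t3, $t3, $t4 → $t3=20+2=22
sub $t4, $t4, 1 → $t4=2-1=1
cmp $t4, 0  (cmp 1,0)
bne loop: taken
mul $t2, $t2, $t4 → $t2=0*1=0
add $t3, $t3, $t4 → $t3=22+1=23
sub $t4, $t4, 1 → $t4=1-1=0
cmp $t4, 0  (cmp 0,0)
bne loop: not taken
halt.

23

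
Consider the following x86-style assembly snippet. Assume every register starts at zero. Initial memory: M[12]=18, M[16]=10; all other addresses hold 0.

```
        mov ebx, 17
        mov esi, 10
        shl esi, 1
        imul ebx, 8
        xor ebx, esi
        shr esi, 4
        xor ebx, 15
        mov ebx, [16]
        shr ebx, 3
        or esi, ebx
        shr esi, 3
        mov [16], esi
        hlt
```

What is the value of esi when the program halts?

after mov ebx, 17: ebx=17
after mov esi, 10: esi=10
after shl esi, 1: esi=10<<1=20
after imul ebx, 8: ebx=17*8=136
after xor ebx, esi: ebx=136^20=156
after shr esi, 4: esi=20>>4=1
after xor ebx, 15: ebx=156^15=147
after mov ebx, [16]: ebx=M[16]=10
after shr ebx, 3: ebx=10>>3=1
after or esi, ebx: esi=1|1=1
after shr esi, 3: esi=1>>3=0
mov [16], esi → M[16]=0
halt.

0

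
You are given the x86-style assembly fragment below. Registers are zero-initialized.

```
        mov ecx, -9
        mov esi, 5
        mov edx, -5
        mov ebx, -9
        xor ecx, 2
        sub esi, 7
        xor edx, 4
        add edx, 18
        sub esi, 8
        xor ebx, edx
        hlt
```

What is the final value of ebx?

ecx=-9
esi=5
edx=-5
ebx=-9
ecx=(-9)^2=-11
esi=5-7=-2
edx=(-5)^4=-1
edx=(-1)+18=17
esi=(-2)-8=-10
ebx=(-9)^17=-26
halt.

-26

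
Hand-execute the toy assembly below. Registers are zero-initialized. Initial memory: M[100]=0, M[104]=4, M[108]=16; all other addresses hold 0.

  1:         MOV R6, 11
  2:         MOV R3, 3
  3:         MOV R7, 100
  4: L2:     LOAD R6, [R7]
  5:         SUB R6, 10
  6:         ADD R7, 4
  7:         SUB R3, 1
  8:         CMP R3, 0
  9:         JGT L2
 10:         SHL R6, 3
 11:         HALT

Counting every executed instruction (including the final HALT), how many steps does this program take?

23

MOV R6, 11 → R6=11
MOV R3, 3 → R3=3
MOV R7, 100 → R7=100
LOAD R6, [R7] → R6=M[100]=0
SUB R6, 10 → R6=0-10=-10
ADD R7, 4 → R7=100+4=104
SUB R3, 1 → R3=3-1=2
CMP R3, 0  (cmp 2,0)
JGT L2: taken
LOAD R6, [R7] → R6=M[104]=4
SUB R6, 10 → R6=4-10=-6
ADD R7, 4 → R7=104+4=108
SUB R3, 1 → R3=2-1=1
CMP R3, 0  (cmp 1,0)
JGT L2: taken
LOAD R6, [R7] → R6=M[108]=16
SUB R6, 10 → R6=16-10=6
ADD R7, 4 → R7=108+4=112
SUB R3, 1 → R3=1-1=0
CMP R3, 0  (cmp 0,0)
JGT L2: not taken
SHL R6, 3 → R6=6<<3=48
halt.
Total executed instructions: 23.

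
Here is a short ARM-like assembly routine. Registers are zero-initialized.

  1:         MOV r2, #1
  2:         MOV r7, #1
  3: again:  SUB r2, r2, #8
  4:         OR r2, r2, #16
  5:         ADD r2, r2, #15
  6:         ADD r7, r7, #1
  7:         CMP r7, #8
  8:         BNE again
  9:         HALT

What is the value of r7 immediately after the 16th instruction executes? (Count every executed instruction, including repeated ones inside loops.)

r2=1
r7=1
r2=1-8=-7
r2=(-7)|16=-7
r2=(-7)+15=8
r7=1+1=2
CMP r7, #8  (cmp 2,8)
BNE again: taken
r2=8-8=0
r2=0|16=16
r2=16+15=31
r7=2+1=3
CMP r7, #8  (cmp 3,8)
BNE again: taken
r2=31-8=23
r2=23|16=23
After step 16: r7 = 3.

3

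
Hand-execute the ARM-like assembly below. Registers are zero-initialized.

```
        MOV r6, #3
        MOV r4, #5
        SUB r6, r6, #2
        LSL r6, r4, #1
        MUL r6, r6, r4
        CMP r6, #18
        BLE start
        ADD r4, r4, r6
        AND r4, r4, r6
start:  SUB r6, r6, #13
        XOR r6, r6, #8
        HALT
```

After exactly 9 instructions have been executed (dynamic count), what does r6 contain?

MOV r6, #3 → r6=3
MOV r4, #5 → r4=5
SUB r6, r6, #2 → r6=3-2=1
LSL r6, r4, #1 → r6=5<<1=10
MUL r6, r6, r4 → r6=10*5=50
CMP r6, #18  (cmp 50,18)
BLE start: not taken
ADD r4, r4, r6 → r4=5+50=55
AND r4, r4, r6 → r4=55&50=50
After step 9: r6 = 50.

50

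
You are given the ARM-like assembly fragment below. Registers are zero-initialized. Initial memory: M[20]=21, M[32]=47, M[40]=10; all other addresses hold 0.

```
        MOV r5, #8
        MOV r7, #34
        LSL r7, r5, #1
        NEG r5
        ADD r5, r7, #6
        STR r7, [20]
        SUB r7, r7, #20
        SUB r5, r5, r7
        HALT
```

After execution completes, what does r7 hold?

-4

MOV r5, #8 → r5=8
MOV r7, #34 → r7=34
LSL r7, r5, #1 → r7=8<<1=16
NEG r5 → r5=-(8)=-8
ADD r5, r7, #6 → r5=16+6=22
STR r7, [20] → M[20]=16
SUB r7, r7, #20 → r7=16-20=-4
SUB r5, r5, r7 → r5=22-(-4)=26
halt.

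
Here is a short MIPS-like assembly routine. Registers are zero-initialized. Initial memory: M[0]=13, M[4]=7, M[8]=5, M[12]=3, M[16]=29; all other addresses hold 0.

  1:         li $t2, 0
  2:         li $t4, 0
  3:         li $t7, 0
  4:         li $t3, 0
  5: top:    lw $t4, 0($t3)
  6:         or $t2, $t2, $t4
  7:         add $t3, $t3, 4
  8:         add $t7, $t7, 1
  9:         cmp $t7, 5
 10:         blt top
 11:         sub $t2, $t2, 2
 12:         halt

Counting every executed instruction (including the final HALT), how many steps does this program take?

36

after li $t2, 0: $t2=0
after li $t4, 0: $t4=0
after li $t7, 0: $t7=0
after li $t3, 0: $t3=0
after lw $t4, 0($t3): $t4=M[0]=13
after or $t2, $t2, $t4: $t2=0|13=13
after add $t3, $t3, 4: $t3=0+4=4
after add $t7, $t7, 1: $t7=0+1=1
cmp $t7, 5  (cmp 1,5)
blt top: taken
after lw $t4, 0($t3): $t4=M[4]=7
after or $t2, $t2, $t4: $t2=13|7=15
after add $t3, $t3, 4: $t3=4+4=8
after add $t7, $t7, 1: $t7=1+1=2
cmp $t7, 5  (cmp 2,5)
blt top: taken
after lw $t4, 0($t3): $t4=M[8]=5
after or $t2, $t2, $t4: $t2=15|5=15
after add $t3, $t3, 4: $t3=8+4=12
after add $t7, $t7, 1: $t7=2+1=3
cmp $t7, 5  (cmp 3,5)
blt top: taken
after lw $t4, 0($t3): $t4=M[12]=3
after or $t2, $t2, $t4: $t2=15|3=15
after add $t3, $t3, 4: $t3=12+4=16
after add $t7, $t7, 1: $t7=3+1=4
cmp $t7, 5  (cmp 4,5)
blt top: taken
after lw $t4, 0($t3): $t4=M[16]=29
after or $t2, $t2, $t4: $t2=15|29=31
after add $t3, $t3, 4: $t3=16+4=20
after add $t7, $t7, 1: $t7=4+1=5
cmp $t7, 5  (cmp 5,5)
blt top: not taken
after sub $t2, $t2, 2: $t2=31-2=29
halt.
Total executed instructions: 36.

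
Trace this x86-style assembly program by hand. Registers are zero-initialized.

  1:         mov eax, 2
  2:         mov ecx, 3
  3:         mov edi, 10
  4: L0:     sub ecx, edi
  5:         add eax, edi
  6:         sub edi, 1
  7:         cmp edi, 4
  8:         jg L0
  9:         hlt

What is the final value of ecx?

mov eax, 2 → eax=2
mov ecx, 3 → ecx=3
mov edi, 10 → edi=10
sub ecx, edi → ecx=3-10=-7
add eax, edi → eax=2+10=12
sub edi, 1 → edi=10-1=9
cmp edi, 4  (cmp 9,4)
jg L0: taken
sub ecx, edi → ecx=(-7)-9=-16
add eax, edi → eax=12+9=21
sub edi, 1 → edi=9-1=8
cmp edi, 4  (cmp 8,4)
jg L0: taken
sub ecx, edi → ecx=(-16)-8=-24
add eax, edi → eax=21+8=29
sub edi, 1 → edi=8-1=7
cmp edi, 4  (cmp 7,4)
jg L0: taken
sub ecx, edi → ecx=(-24)-7=-31
add eax, edi → eax=29+7=36
sub edi, 1 → edi=7-1=6
cmp edi, 4  (cmp 6,4)
jg L0: taken
sub ecx, edi → ecx=(-31)-6=-37
add eax, edi → eax=36+6=42
sub edi, 1 → edi=6-1=5
cmp edi, 4  (cmp 5,4)
jg L0: taken
sub ecx, edi → ecx=(-37)-5=-42
add eax, edi → eax=42+5=47
sub edi, 1 → edi=5-1=4
cmp edi, 4  (cmp 4,4)
jg L0: not taken
halt.

-42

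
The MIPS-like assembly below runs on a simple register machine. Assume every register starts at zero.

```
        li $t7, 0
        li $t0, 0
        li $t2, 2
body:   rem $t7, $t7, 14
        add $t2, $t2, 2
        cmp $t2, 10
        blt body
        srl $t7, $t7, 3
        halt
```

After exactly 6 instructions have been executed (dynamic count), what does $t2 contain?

4

li $t7, 0 → $t7=0
li $t0, 0 → $t0=0
li $t2, 2 → $t2=2
rem $t7, $t7, 14 → $t7=0%14=0
add $t2, $t2, 2 → $t2=2+2=4
cmp $t2, 10  (cmp 4,10)
After step 6: $t2 = 4.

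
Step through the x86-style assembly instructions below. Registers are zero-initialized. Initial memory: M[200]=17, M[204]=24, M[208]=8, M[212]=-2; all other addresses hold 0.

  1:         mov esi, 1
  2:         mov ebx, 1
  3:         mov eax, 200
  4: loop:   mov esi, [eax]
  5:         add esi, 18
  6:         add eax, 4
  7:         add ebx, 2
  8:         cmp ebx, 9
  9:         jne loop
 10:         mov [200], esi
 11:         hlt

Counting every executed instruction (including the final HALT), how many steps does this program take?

29

mov esi, 1 → esi=1
mov ebx, 1 → ebx=1
mov eax, 200 → eax=200
mov esi, [eax] → esi=M[200]=17
add esi, 18 → esi=17+18=35
add eax, 4 → eax=200+4=204
add ebx, 2 → ebx=1+2=3
cmp ebx, 9  (cmp 3,9)
jne loop: taken
mov esi, [eax] → esi=M[204]=24
add esi, 18 → esi=24+18=42
add eax, 4 → eax=204+4=208
add ebx, 2 → ebx=3+2=5
cmp ebx, 9  (cmp 5,9)
jne loop: taken
mov esi, [eax] → esi=M[208]=8
add esi, 18 → esi=8+18=26
add eax, 4 → eax=208+4=212
add ebx, 2 → ebx=5+2=7
cmp ebx, 9  (cmp 7,9)
jne loop: taken
mov esi, [eax] → esi=M[212]=-2
add esi, 18 → esi=(-2)+18=16
add eax, 4 → eax=212+4=216
add ebx, 2 → ebx=7+2=9
cmp ebx, 9  (cmp 9,9)
jne loop: not taken
mov [200], esi → M[200]=16
halt.
Total executed instructions: 29.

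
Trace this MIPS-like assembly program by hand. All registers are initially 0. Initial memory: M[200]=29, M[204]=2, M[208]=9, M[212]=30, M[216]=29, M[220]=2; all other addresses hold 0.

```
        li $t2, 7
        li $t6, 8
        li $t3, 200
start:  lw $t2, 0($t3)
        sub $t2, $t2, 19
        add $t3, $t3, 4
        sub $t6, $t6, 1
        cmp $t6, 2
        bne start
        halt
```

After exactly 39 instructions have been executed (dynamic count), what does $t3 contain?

224

$t2=7
$t6=8
$t3=200
$t2=M[200]=29
$t2=29-19=10
$t3=200+4=204
$t6=8-1=7
cmp $t6, 2  (cmp 7,2)
bne start: taken
$t2=M[204]=2
$t2=2-19=-17
$t3=204+4=208
$t6=7-1=6
cmp $t6, 2  (cmp 6,2)
bne start: taken
$t2=M[208]=9
$t2=9-19=-10
$t3=208+4=212
$t6=6-1=5
cmp $t6, 2  (cmp 5,2)
bne start: taken
$t2=M[212]=30
$t2=30-19=11
$t3=212+4=216
$t6=5-1=4
cmp $t6, 2  (cmp 4,2)
bne start: taken
$t2=M[216]=29
$t2=29-19=10
$t3=216+4=220
$t6=4-1=3
cmp $t6, 2  (cmp 3,2)
bne start: taken
$t2=M[220]=2
$t2=2-19=-17
$t3=220+4=224
$t6=3-1=2
cmp $t6, 2  (cmp 2,2)
bne start: not taken
After step 39: $t3 = 224.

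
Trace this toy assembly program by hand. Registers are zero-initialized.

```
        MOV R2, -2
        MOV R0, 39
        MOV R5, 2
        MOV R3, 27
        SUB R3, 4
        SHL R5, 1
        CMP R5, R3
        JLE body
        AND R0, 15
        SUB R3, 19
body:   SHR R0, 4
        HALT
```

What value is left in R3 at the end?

23

after MOV R2, -2: R2=-2
after MOV R0, 39: R0=39
after MOV R5, 2: R5=2
after MOV R3, 27: R3=27
after SUB R3, 4: R3=27-4=23
after SHL R5, 1: R5=2<<1=4
CMP R5, R3  (cmp 4,23)
JLE body: taken
after SHR R0, 4: R0=39>>4=2
halt.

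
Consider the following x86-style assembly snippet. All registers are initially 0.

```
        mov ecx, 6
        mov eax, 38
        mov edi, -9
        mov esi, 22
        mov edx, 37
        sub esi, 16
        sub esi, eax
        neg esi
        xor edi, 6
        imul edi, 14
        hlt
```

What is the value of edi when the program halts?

-210

after mov ecx, 6: ecx=6
after mov eax, 38: eax=38
after mov edi, -9: edi=-9
after mov esi, 22: esi=22
after mov edx, 37: edx=37
after sub esi, 16: esi=22-16=6
after sub esi, eax: esi=6-38=-32
after neg esi: esi=-(-32)=32
after xor edi, 6: edi=(-9)^6=-15
after imul edi, 14: edi=(-15)*14=-210
halt.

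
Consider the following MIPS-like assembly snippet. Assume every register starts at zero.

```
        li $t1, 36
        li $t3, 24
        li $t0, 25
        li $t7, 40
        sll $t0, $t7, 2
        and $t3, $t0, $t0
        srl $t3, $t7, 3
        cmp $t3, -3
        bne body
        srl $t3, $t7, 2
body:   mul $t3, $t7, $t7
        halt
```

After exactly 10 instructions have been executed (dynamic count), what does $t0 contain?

160

after li $t1, 36: $t1=36
after li $t3, 24: $t3=24
after li $t0, 25: $t0=25
after li $t7, 40: $t7=40
after sll $t0, $t7, 2: $t0=40<<2=160
after and $t3, $t0, $t0: $t3=160&160=160
after srl $t3, $t7, 3: $t3=40>>3=5
cmp $t3, -3  (cmp 5,-3)
bne body: taken
after mul $t3, $t7, $t7: $t3=40*40=1600
After step 10: $t0 = 160.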